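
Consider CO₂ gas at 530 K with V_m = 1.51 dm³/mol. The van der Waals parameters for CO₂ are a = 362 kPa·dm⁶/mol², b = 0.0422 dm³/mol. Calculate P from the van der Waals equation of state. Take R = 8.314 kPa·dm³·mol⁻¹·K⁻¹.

P = RT/(V_m − b) − a/V_m²
RT/(V_m − b) = (8.314)(530)/(1.51 − 0.0422) = 4406.4/1.4678 = 3002.0 kPa
a/V_m² = 362/(1.51)² = 158.76 kPa
P = 3002.0 − 158.76 = 2843 kPa

P ≈ 2843 kPa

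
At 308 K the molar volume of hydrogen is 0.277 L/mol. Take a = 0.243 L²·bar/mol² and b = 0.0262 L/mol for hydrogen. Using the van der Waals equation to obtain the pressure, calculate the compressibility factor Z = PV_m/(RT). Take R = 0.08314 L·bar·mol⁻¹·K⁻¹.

P = RT/(V_m − b) − a/V_m² = (0.08314)(308)/(0.277 − 0.0262) − 0.243/(0.277)²
  = 25.607/0.25080 − 3.1670 = 102.10 − 3.1670 = 98.93 bar
Z = PV_m/(RT) = (98.93)(0.277)/((0.08314)(308)) = 27.404/25.607 = 1.070

Z ≈ 1.070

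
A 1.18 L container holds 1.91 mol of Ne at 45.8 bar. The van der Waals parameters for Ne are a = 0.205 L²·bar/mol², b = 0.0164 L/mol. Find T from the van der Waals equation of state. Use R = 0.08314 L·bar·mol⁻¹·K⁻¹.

T = (P + a n²/V²)(V − nb)/(nR)
P + a n²/V² = 45.8 + (0.205)(1.91)²/(1.18)² = 46.337 bar
V − nb = 1.18 − (1.91)(0.0164) = 1.1487 L
T = (46.337)(1.1487)/((1.91)(0.08314)) = 335.2 K

T ≈ 335.2 K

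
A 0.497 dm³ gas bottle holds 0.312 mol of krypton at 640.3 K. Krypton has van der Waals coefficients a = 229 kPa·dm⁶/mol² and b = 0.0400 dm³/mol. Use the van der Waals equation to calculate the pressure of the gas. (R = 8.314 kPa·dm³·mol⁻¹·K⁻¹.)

P ≈ 3338 kPa

P = nRT/(V − nb) − a n²/V²
nRT/(V − nb) = (0.312)(8.314)(640.3)/(0.497 − 0.312×0.0400) = 1660.9/0.48452 = 3427.9 kPa
a n²/V² = (229)(0.312)²/(0.497)² = 90.247 kPa
P = 3427.9 − 90.247 = 3338 kPa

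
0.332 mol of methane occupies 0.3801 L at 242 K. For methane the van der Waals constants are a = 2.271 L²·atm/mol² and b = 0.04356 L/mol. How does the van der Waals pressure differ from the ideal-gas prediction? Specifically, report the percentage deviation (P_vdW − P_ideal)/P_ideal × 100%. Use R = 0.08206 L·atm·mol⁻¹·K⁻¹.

-6.03 %

Ideal: P_ideal = nRT/V = (0.332)(0.08206)(242)/0.3801 = 17.3455 atm
vdW: P = nRT/(V − nb) − a n²/V² = 6.59303/0.365638 − 0.250319/0.144476 = 18.0316 − 1.73260 = 16.2990 atm
% deviation = (16.2990 − 17.3455)/17.3455 × 100% = -6.03%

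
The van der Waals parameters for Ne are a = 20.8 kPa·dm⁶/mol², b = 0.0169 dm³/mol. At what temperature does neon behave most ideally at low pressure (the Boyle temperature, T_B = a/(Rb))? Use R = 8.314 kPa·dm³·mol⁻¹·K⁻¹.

T_B ≈ 148.0 K

For a van der Waals gas the second virial coefficient B₂ = b − a/(RT) vanishes at T_B = a/(Rb).
T_B = 20.8/(8.314×0.0169) = 20.8/0.14051 = 148.0 K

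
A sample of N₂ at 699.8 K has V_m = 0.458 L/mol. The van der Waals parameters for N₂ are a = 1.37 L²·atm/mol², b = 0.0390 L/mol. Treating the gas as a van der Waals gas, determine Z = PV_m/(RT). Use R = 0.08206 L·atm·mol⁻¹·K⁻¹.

P = RT/(V_m − b) − a/V_m² = (0.08206)(699.8)/(0.458 − 0.0390) − 1.37/(0.458)²
  = 57.426/0.41900 − 6.5311 = 137.05 − 6.5311 = 130.52 atm
Z = PV_m/(RT) = (130.52)(0.458)/((0.08206)(699.8)) = 59.778/57.426 = 1.041

Z ≈ 1.041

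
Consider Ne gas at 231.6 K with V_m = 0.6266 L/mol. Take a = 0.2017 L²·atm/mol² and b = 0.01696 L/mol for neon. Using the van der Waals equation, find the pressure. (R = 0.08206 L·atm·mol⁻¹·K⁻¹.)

P = RT/(V_m − b) − a/V_m²
RT/(V_m − b) = (0.08206)(231.6)/(0.6266 − 0.01696) = 19.005/0.60964 = 31.174 atm
a/V_m² = 0.2017/(0.6266)² = 0.51372 atm
P = 31.174 − 0.51372 = 30.66 atm

P ≈ 30.66 atm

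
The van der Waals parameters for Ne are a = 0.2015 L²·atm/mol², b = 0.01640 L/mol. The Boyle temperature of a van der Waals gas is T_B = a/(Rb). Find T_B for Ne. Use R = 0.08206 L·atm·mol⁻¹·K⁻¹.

T_B ≈ 149.7 K

For a van der Waals gas the second virial coefficient B₂ = b − a/(RT) vanishes at T_B = a/(Rb).
T_B = 0.2015/(0.08206×0.01640) = 0.2015/0.0013458 = 149.7 K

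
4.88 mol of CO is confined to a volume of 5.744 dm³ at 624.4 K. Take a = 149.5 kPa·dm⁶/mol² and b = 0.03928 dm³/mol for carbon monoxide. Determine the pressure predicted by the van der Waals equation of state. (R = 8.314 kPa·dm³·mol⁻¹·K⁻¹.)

P ≈ 4455 kPa

P = nRT/(V − nb) − a n²/V²
nRT/(V − nb) = (4.88)(8.314)(624.4)/(5.744 − 4.88×0.03928) = 25333/5.5523 = 4562.6 kPa
a n²/V² = (149.5)(4.88)²/(5.744)² = 107.91 kPa
P = 4562.6 − 107.91 = 4455 kPa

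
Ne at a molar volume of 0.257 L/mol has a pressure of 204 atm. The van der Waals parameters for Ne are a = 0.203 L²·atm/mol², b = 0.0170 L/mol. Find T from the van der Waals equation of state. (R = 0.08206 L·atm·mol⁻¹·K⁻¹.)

T = (P + a/V_m²)(V_m − b)/R
P + a/V_m² = 204 + 0.203/(0.257)² = 207.07 atm
V_m − b = 0.257 − 0.0170 = 0.24000 L/mol
T = (207.07)(0.24000)/0.08206 = 605.6 K

T ≈ 605.6 K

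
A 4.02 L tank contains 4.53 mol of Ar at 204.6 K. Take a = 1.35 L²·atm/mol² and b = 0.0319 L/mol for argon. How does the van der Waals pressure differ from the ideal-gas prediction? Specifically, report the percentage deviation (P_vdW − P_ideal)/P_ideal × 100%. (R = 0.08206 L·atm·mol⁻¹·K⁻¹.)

Ideal: P_ideal = nRT/V = (4.53)(0.08206)(204.6)/4.02 = 18.9195 atm
vdW: P = nRT/(V − nb) − a n²/V² = 76.0563/3.87549 − 27.7032/16.1604 = 19.6250 − 1.71426 = 17.9107 atm
% deviation = (17.9107 − 18.9195)/18.9195 × 100% = -5.33%

-5.33 %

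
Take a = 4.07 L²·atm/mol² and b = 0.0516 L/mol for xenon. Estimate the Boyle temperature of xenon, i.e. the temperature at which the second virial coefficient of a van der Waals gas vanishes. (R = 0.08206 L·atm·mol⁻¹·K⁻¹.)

For a van der Waals gas the second virial coefficient B₂ = b − a/(RT) vanishes at T_B = a/(Rb).
T_B = 4.07/(0.08206×0.0516) = 4.07/0.0042343 = 961.2 K

T_B ≈ 961.2 K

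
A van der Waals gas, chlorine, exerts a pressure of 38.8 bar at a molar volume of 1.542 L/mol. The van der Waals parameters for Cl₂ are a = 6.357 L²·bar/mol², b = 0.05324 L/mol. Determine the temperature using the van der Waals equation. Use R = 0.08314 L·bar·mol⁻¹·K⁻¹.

T ≈ 742.7 K

T = (P + a/V_m²)(V_m − b)/R
P + a/V_m² = 38.8 + 6.357/(1.542)² = 41.474 bar
V_m − b = 1.542 − 0.05324 = 1.4888 L/mol
T = (41.474)(1.4888)/0.08314 = 742.7 K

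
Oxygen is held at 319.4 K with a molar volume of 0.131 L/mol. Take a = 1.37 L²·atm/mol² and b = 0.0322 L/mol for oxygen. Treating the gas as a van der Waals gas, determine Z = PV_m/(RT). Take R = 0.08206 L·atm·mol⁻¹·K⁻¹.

Z ≈ 0.9269

P = RT/(V_m − b) − a/V_m² = (0.08206)(319.4)/(0.131 − 0.0322) − 1.37/(0.131)²
  = 26.210/0.098800 − 79.832 = 265.28 − 79.832 = 185.45 atm
Z = PV_m/(RT) = (185.45)(0.131)/((0.08206)(319.4)) = 24.294/26.210 = 0.9269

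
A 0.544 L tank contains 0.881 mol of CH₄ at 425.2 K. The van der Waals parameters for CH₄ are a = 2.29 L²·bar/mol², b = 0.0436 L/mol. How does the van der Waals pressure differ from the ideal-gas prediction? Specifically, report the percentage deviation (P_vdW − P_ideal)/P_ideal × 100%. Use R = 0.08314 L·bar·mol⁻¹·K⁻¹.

-2.89 %

Ideal: P_ideal = nRT/V = (0.881)(0.08314)(425.2)/0.544 = 57.2506 bar
vdW: P = nRT/(V − nb) − a n²/V² = 31.1443/0.505588 − 1.77741/0.295936 = 61.6002 − 6.00606 = 55.5941 bar
% deviation = (55.5941 − 57.2506)/57.2506 × 100% = -2.89%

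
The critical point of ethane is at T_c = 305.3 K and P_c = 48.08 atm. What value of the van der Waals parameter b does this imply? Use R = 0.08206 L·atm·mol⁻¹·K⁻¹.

b ≈ 0.06513 L/mol

From T_c = 8a/(27Rb) and P_c = a/(27b²): b = R T_c/(8 P_c).
b = (0.08206)(305.3)/(8×48.08) = 25.053/384.64 = 0.06513 L/mol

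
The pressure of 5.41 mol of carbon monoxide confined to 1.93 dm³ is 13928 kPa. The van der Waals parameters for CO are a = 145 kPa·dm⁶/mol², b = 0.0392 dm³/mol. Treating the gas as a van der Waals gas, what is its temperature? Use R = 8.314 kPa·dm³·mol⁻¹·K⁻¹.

T = (P + a n²/V²)(V − nb)/(nR)
P + a n²/V² = 13928 + (145)(5.41)²/(1.93)² = 15067 kPa
V − nb = 1.93 − (5.41)(0.0392) = 1.7179 dm³
T = (15067)(1.7179)/((5.41)(8.314)) = 575.5 K

T ≈ 575.5 K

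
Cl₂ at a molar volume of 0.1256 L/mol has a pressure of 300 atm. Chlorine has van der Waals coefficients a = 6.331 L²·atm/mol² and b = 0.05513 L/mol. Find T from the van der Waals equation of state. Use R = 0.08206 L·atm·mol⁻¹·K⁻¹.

T = (P + a/V_m²)(V_m − b)/R
P + a/V_m² = 300 + 6.331/(0.1256)² = 701.32 atm
V_m − b = 0.1256 − 0.05513 = 0.070470 L/mol
T = (701.32)(0.070470)/0.08206 = 602.3 K

T ≈ 602.3 K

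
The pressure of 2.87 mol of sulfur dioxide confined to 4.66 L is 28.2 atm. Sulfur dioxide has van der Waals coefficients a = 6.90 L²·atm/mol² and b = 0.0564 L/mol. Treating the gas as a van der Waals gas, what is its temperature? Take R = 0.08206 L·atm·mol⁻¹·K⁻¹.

T = (P + a n²/V²)(V − nb)/(nR)
P + a n²/V² = 28.2 + (6.90)(2.87)²/(4.66)² = 30.817 atm
V − nb = 4.66 − (2.87)(0.0564) = 4.4981 L
T = (30.817)(4.4981)/((2.87)(0.08206)) = 588.6 K

T ≈ 588.6 K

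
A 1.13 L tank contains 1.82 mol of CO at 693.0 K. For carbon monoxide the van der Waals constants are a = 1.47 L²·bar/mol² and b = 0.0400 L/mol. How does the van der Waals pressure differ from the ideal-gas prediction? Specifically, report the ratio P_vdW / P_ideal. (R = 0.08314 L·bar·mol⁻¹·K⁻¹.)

Ideal: P_ideal = nRT/V = (1.82)(0.08314)(693.0)/1.13 = 92.7975 bar
vdW: P = nRT/(V − nb) − a n²/V² = 104.861/1.05720 − 4.86923/1.27690 = 99.1875 − 3.81332 = 95.3742 bar
Ratio = 95.3742/92.7975 = 1.028

P_vdW / P_ideal ≈ 1.028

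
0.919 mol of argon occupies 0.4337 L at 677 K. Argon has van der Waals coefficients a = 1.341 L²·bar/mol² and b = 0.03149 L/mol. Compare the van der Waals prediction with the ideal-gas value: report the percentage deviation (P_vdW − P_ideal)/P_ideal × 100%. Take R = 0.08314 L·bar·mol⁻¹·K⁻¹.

Ideal: P_ideal = nRT/V = (0.919)(0.08314)(677)/0.4337 = 119.268 bar
vdW: P = nRT/(V − nb) − a n²/V² = 51.7266/0.404761 − 1.13256/0.188096 = 127.795 − 6.02118 = 121.774 bar
% deviation = (121.774 − 119.268)/119.268 × 100% = 2.10%

2.10 %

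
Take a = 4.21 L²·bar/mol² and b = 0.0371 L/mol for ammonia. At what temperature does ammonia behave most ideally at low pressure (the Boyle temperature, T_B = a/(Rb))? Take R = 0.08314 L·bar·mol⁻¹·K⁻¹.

For a van der Waals gas the second virial coefficient B₂ = b − a/(RT) vanishes at T_B = a/(Rb).
T_B = 4.21/(0.08314×0.0371) = 4.21/0.0030845 = 1365 K

T_B ≈ 1365 K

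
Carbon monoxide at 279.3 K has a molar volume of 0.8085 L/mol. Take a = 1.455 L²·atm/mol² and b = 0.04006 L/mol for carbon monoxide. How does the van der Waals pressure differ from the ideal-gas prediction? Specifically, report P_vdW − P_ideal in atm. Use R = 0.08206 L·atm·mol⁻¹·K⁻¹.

Ideal: P_ideal = RT/V_m = (0.08206)(279.3)/0.8085 = 28.3480 atm
vdW: P = RT/(V_m − b) − a/V_m² = 22.9194/0.768440 − 1.455/0.653672 = 29.8259 − 2.22589 = 27.6000 atm
ΔP = 27.6000 − 28.3480 = -0.748 atm

ΔP ≈ -0.748 atm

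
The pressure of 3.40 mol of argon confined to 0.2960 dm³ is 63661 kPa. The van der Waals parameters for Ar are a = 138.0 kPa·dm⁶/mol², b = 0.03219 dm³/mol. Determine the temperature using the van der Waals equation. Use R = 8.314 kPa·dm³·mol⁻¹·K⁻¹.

T = (P + a n²/V²)(V − nb)/(nR)
P + a n²/V² = 63661 + (138.0)(3.40)²/(0.2960)² = 81869 kPa
V − nb = 0.2960 − (3.40)(0.03219) = 0.18655 dm³
T = (81869)(0.18655)/((3.40)(8.314)) = 540.3 K

T ≈ 540.3 K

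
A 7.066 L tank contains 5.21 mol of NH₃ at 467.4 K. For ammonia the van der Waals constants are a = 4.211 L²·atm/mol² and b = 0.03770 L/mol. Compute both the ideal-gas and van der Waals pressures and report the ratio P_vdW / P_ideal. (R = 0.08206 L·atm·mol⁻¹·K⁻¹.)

P_vdW / P_ideal ≈ 0.9476

Ideal: P_ideal = nRT/V = (5.21)(0.08206)(467.4)/7.066 = 28.2803 atm
vdW: P = nRT/(V − nb) − a n²/V² = 199.829/6.86958 − 114.304/49.9284 = 29.0890 − 2.28936 = 26.7996 atm
Ratio = 26.7996/28.2803 = 0.9476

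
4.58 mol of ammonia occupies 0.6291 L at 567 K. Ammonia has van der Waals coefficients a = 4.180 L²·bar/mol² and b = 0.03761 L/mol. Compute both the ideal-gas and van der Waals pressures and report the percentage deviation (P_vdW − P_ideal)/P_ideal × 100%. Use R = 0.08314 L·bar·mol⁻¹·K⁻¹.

Ideal: P_ideal = nRT/V = (4.58)(0.08314)(567)/0.6291 = 343.193 bar
vdW: P = nRT/(V − nb) − a n²/V² = 215.903/0.456846 − 87.6814/0.395767 = 472.595 − 221.548 = 251.047 bar
% deviation = (251.047 − 343.193)/343.193 × 100% = -26.85%

-26.85 %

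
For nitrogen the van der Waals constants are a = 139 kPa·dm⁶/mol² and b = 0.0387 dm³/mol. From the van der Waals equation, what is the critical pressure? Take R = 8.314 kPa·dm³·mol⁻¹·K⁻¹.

For a van der Waals gas, P_c = a/(27b²).
P_c = 139/(27×(0.0387)²) = 139/0.040438 = 3437 kPa

P_c ≈ 3437 kPa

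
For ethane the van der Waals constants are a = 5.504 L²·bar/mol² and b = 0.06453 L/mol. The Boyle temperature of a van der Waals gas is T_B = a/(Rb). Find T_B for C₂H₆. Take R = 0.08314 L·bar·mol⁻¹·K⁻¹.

For a van der Waals gas the second virial coefficient B₂ = b − a/(RT) vanishes at T_B = a/(Rb).
T_B = 5.504/(0.08314×0.06453) = 5.504/0.0053650 = 1026 K

T_B ≈ 1026 K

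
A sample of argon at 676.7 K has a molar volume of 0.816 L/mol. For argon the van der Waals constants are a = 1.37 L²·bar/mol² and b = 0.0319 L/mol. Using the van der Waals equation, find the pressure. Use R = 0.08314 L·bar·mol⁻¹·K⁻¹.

P = RT/(V_m − b) − a/V_m²
RT/(V_m − b) = (0.08314)(676.7)/(0.816 − 0.0319) = 56.261/0.78410 = 71.752 bar
a/V_m² = 1.37/(0.816)² = 2.0575 bar
P = 71.752 − 2.0575 = 69.69 bar

P ≈ 69.69 bar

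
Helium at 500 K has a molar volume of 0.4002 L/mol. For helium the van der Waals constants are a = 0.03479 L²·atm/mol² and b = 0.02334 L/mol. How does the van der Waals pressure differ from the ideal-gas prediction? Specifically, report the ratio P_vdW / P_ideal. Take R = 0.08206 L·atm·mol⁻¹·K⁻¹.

P_vdW / P_ideal ≈ 1.060

Ideal: P_ideal = RT/V_m = (0.08206)(500)/0.4002 = 102.524 atm
vdW: P = RT/(V_m − b) − a/V_m² = 41.0300/0.376860 − 0.03479/0.160160 = 108.873 − 0.217220 = 108.656 atm
Ratio = 108.656/102.524 = 1.060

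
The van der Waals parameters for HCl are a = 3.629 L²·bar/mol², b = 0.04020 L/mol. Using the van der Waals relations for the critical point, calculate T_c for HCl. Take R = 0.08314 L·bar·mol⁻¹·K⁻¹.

T_c ≈ 321.7 K

For a van der Waals gas, T_c = 8a/(27Rb).
T_c = 8×3.629/(27×0.08314×0.04020) = 29.032/0.090240 = 321.7 K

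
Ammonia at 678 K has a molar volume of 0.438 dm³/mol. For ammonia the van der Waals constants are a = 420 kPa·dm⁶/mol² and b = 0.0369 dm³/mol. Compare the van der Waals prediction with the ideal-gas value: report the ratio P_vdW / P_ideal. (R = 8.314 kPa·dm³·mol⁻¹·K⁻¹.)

Ideal: P_ideal = RT/V_m = (8.314)(678)/0.438 = 12869.6 kPa
vdW: P = RT/(V_m − b) − a/V_m² = 5636.89/0.401100 − 420/0.191844 = 14053.6 − 2189.28 = 11864.3 kPa
Ratio = 11864.3/12869.6 = 0.9219

P_vdW / P_ideal ≈ 0.9219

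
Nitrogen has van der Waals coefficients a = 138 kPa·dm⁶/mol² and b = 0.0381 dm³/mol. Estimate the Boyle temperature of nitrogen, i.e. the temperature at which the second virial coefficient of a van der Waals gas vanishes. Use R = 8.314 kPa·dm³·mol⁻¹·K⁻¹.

T_B ≈ 435.7 K

For a van der Waals gas the second virial coefficient B₂ = b − a/(RT) vanishes at T_B = a/(Rb).
T_B = 138/(8.314×0.0381) = 138/0.31676 = 435.7 K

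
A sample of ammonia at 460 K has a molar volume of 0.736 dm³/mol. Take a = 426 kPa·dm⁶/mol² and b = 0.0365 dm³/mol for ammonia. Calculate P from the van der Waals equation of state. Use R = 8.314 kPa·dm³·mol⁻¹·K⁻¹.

P ≈ 4681 kPa

P = RT/(V_m − b) − a/V_m²
RT/(V_m − b) = (8.314)(460)/(0.736 − 0.0365) = 3824.4/0.69950 = 5467.3 kPa
a/V_m² = 426/(0.736)² = 786.42 kPa
P = 5467.3 − 786.42 = 4681 kPa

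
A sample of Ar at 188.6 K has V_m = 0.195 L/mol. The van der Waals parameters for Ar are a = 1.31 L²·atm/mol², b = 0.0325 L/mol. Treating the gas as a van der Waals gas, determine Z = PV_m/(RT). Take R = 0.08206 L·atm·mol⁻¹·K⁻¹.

P = RT/(V_m − b) − a/V_m² = (0.08206)(188.6)/(0.195 − 0.0325) − 1.31/(0.195)²
  = 15.477/0.16250 − 34.451 = 95.243 − 34.451 = 60.792 atm
Z = PV_m/(RT) = (60.792)(0.195)/((0.08206)(188.6)) = 11.854/15.477 = 0.7659

Z ≈ 0.7659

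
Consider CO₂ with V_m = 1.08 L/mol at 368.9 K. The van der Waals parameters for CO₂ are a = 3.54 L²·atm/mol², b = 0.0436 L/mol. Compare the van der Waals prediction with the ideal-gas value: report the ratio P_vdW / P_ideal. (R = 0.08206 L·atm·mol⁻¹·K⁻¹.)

Ideal: P_ideal = RT/V_m = (0.08206)(368.9)/1.08 = 28.0296 atm
vdW: P = RT/(V_m − b) − a/V_m² = 30.2719/1.03640 − 3.54/1.16640 = 29.2087 − 3.03498 = 26.1737 atm
Ratio = 26.1737/28.0296 = 0.9338

P_vdW / P_ideal ≈ 0.9338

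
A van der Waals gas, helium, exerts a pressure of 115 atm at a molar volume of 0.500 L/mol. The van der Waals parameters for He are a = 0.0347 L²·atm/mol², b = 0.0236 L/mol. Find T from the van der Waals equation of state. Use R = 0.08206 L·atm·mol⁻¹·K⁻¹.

T ≈ 668.4 K

T = (P + a/V_m²)(V_m − b)/R
P + a/V_m² = 115 + 0.0347/(0.500)² = 115.14 atm
V_m − b = 0.500 − 0.0236 = 0.47640 L/mol
T = (115.14)(0.47640)/0.08206 = 668.4 K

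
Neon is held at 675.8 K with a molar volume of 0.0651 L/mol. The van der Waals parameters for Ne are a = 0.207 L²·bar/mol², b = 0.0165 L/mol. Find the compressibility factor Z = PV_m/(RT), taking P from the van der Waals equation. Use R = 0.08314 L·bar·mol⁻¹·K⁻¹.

Z ≈ 1.283

P = RT/(V_m − b) − a/V_m² = (0.08314)(675.8)/(0.0651 − 0.0165) − 0.207/(0.0651)²
  = 56.186/0.048600 − 48.844 = 1156.1 − 48.844 = 1107.3 bar
Z = PV_m/(RT) = (1107.3)(0.0651)/((0.08314)(675.8)) = 72.085/56.186 = 1.283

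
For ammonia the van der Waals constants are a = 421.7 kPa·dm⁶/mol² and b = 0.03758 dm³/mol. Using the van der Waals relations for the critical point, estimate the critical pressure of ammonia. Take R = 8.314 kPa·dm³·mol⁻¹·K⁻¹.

For a van der Waals gas, P_c = a/(27b²).
P_c = 421.7/(27×(0.03758)²) = 421.7/0.038131 = 11059 kPa

P_c ≈ 11059 kPa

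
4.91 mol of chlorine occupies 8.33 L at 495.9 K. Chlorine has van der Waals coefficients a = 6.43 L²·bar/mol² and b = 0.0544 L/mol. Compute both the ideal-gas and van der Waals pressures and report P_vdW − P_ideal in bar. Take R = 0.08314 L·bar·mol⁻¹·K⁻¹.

ΔP ≈ -1.429 bar

Ideal: P_ideal = nRT/V = (4.91)(0.08314)(495.9)/8.33 = 24.3019 bar
vdW: P = nRT/(V − nb) − a n²/V² = 202.435/8.06290 − 155.015/69.3889 = 25.1070 − 2.23400 = 22.8730 bar
ΔP = 22.8730 − 24.3019 = -1.429 bar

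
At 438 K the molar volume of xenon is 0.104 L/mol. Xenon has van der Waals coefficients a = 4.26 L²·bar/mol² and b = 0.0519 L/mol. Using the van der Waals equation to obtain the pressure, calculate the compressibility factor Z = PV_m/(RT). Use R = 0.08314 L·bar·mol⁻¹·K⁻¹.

Z ≈ 0.8713

P = RT/(V_m − b) − a/V_m² = (0.08314)(438)/(0.104 − 0.0519) − 4.26/(0.104)²
  = 36.415/0.052100 − 393.86 = 698.94 − 393.86 = 305.08 bar
Z = PV_m/(RT) = (305.08)(0.104)/((0.08314)(438)) = 31.728/36.415 = 0.8713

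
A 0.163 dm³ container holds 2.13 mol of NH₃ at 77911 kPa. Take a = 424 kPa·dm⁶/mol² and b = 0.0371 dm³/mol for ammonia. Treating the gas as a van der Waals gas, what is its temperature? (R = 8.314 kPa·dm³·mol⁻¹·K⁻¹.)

T ≈ 712.8 K

T = (P + a n²/V²)(V − nb)/(nR)
P + a n²/V² = 77911 + (424)(2.13)²/(0.163)² = 150313 kPa
V − nb = 0.163 − (2.13)(0.0371) = 0.083977 dm³
T = (150313)(0.083977)/((2.13)(8.314)) = 712.8 K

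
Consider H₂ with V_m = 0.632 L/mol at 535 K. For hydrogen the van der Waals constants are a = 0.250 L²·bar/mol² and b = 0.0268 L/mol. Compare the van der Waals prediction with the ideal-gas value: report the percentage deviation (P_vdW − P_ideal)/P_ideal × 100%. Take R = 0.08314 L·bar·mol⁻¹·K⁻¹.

Ideal: P_ideal = RT/V_m = (0.08314)(535)/0.632 = 70.3796 bar
vdW: P = RT/(V_m − b) − a/V_m² = 44.4799/0.605200 − 0.250/0.399424 = 73.4962 − 0.625901 = 72.8703 bar
% deviation = (72.8703 − 70.3796)/70.3796 × 100% = 3.54%

3.54 %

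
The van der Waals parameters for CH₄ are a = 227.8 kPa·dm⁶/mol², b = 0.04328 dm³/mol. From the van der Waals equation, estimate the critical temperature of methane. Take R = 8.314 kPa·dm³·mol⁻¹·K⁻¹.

T_c ≈ 187.6 K

For a van der Waals gas, T_c = 8a/(27Rb).
T_c = 8×227.8/(27×8.314×0.04328) = 1822.4/9.7154 = 187.6 K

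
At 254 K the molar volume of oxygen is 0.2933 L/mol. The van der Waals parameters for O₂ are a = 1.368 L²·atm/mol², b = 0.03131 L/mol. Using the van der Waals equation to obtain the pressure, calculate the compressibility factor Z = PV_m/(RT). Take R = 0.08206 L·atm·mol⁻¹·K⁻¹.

Z ≈ 0.8957

P = RT/(V_m − b) − a/V_m² = (0.08206)(254)/(0.2933 − 0.03131) − 1.368/(0.2933)²
  = 20.843/0.26199 − 15.902 = 79.556 − 15.902 = 63.654 atm
Z = PV_m/(RT) = (63.654)(0.2933)/((0.08206)(254)) = 18.670/20.843 = 0.8957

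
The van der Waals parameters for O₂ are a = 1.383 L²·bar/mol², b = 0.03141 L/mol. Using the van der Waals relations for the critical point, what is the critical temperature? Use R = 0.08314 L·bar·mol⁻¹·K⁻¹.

T_c ≈ 156.9 K

For a van der Waals gas, T_c = 8a/(27Rb).
T_c = 8×1.383/(27×0.08314×0.03141) = 11.064/0.070509 = 156.9 K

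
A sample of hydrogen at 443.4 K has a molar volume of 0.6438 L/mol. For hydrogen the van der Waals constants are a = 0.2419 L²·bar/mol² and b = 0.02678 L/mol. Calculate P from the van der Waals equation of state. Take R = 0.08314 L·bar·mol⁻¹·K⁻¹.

P ≈ 59.16 bar

P = RT/(V_m − b) − a/V_m²
RT/(V_m − b) = (0.08314)(443.4)/(0.6438 − 0.02678) = 36.864/0.61702 = 59.745 bar
a/V_m² = 0.2419/(0.6438)² = 0.58363 bar
P = 59.745 − 0.58363 = 59.16 bar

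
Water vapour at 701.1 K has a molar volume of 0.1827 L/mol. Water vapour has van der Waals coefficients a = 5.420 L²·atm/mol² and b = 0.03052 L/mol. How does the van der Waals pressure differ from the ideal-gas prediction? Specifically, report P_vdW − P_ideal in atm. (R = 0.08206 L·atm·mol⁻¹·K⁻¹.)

ΔP ≈ -99.22 atm

Ideal: P_ideal = RT/V_m = (0.08206)(701.1)/0.1827 = 314.900 atm
vdW: P = RT/(V_m − b) − a/V_m² = 57.5323/0.152180 − 5.420/0.0333793 = 378.054 − 162.376 = 215.678 atm
ΔP = 215.678 − 314.900 = -99.22 atm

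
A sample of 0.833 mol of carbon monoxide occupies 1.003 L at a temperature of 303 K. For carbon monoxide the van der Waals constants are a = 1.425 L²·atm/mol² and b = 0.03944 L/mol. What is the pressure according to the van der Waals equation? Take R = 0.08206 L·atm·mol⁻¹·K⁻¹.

P = nRT/(V − nb) − a n²/V²
nRT/(V − nb) = (0.833)(0.08206)(303)/(1.003 − 0.833×0.03944) = 20.712/0.97015 = 21.349 atm
a n²/V² = (1.425)(0.833)²/(1.003)² = 0.98289 atm
P = 21.349 − 0.98289 = 20.37 atm

P ≈ 20.37 atm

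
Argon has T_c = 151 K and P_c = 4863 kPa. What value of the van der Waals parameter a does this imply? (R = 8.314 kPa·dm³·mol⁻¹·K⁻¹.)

a ≈ 136.7 kPa·dm⁶/mol²

From T_c = 8a/(27Rb) and P_c = a/(27b²): a = 27 R² T_c²/(64 P_c).
a = 27×(8.314)²×(151)²/(64×4863) = 42553736/311232 = 136.7 kPa·dm⁶/mol²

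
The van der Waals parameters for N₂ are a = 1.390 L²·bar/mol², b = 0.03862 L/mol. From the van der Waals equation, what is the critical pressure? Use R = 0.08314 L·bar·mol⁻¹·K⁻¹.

For a van der Waals gas, P_c = a/(27b²).
P_c = 1.390/(27×(0.03862)²) = 1.390/0.040271 = 34.52 bar

P_c ≈ 34.52 bar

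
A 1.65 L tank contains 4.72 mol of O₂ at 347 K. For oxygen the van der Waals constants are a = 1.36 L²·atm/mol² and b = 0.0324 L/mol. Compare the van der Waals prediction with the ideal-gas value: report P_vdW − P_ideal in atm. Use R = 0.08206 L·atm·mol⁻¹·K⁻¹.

ΔP ≈ -2.808 atm

Ideal: P_ideal = nRT/V = (4.72)(0.08206)(347)/1.65 = 81.4552 atm
vdW: P = nRT/(V − nb) − a n²/V² = 134.401/1.49707 − 30.2986/2.72250 = 89.7760 − 11.1290 = 78.6470 atm
ΔP = 78.6470 − 81.4552 = -2.808 atm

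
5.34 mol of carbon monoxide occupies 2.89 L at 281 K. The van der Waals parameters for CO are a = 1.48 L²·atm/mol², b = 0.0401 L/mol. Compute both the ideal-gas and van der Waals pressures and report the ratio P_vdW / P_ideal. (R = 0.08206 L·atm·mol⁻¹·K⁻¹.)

P_vdW / P_ideal ≈ 0.9614

Ideal: P_ideal = nRT/V = (5.34)(0.08206)(281)/2.89 = 42.6070 atm
vdW: P = nRT/(V − nb) − a n²/V² = 123.134/2.67587 − 42.2031/8.35210 = 46.0164 − 5.05299 = 40.9634 atm
Ratio = 40.9634/42.6070 = 0.9614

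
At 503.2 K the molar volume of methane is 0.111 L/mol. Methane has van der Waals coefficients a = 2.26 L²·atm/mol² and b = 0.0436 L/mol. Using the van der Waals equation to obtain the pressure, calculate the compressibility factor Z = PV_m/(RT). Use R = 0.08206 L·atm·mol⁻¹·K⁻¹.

Z ≈ 1.154

P = RT/(V_m − b) − a/V_m² = (0.08206)(503.2)/(0.111 − 0.0436) − 2.26/(0.111)²
  = 41.293/0.067400 − 183.43 = 612.66 − 183.43 = 429.23 atm
Z = PV_m/(RT) = (429.23)(0.111)/((0.08206)(503.2)) = 47.645/41.293 = 1.154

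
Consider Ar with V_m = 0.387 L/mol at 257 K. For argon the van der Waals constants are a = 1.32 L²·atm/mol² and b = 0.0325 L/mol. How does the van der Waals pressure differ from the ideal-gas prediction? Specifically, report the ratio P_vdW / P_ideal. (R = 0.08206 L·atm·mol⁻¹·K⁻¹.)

P_vdW / P_ideal ≈ 0.9299

Ideal: P_ideal = RT/V_m = (0.08206)(257)/0.387 = 54.4946 atm
vdW: P = RT/(V_m − b) − a/V_m² = 21.0894/0.354500 − 1.32/0.149769 = 59.4906 − 8.81357 = 50.6770 atm
Ratio = 50.6770/54.4946 = 0.9299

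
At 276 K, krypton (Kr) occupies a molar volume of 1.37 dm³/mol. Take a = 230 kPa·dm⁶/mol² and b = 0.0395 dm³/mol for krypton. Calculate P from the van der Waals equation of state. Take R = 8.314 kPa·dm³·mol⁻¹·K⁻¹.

P ≈ 1602 kPa

P = RT/(V_m − b) − a/V_m²
RT/(V_m − b) = (8.314)(276)/(1.37 − 0.0395) = 2294.7/1.3305 = 1724.7 kPa
a/V_m² = 230/(1.37)² = 122.54 kPa
P = 1724.7 − 122.54 = 1602 kPa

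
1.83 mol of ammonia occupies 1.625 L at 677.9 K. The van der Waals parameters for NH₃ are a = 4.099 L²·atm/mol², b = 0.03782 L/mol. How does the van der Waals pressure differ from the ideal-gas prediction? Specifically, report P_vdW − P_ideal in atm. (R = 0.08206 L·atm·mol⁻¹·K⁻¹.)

Ideal: P_ideal = nRT/V = (1.83)(0.08206)(677.9)/1.625 = 62.6462 atm
vdW: P = nRT/(V − nb) − a n²/V² = 101.800/1.55579 − 13.7271/2.64063 = 65.4330 − 5.19842 = 60.2346 atm
ΔP = 60.2346 − 62.6462 = -2.412 atm

ΔP ≈ -2.412 atm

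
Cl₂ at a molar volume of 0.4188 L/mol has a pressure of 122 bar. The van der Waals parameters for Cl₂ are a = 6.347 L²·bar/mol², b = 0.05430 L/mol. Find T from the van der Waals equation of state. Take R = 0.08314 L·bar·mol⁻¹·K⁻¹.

T = (P + a/V_m²)(V_m − b)/R
P + a/V_m² = 122 + 6.347/(0.4188)² = 158.19 bar
V_m − b = 0.4188 − 0.05430 = 0.36450 L/mol
T = (158.19)(0.36450)/0.08314 = 693.5 K

T ≈ 693.5 K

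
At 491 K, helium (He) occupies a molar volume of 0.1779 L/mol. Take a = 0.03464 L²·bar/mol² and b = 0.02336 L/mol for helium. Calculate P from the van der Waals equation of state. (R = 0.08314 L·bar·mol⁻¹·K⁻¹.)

P = RT/(V_m − b) − a/V_m²
RT/(V_m − b) = (0.08314)(491)/(0.1779 − 0.02336) = 40.822/0.15454 = 264.15 bar
a/V_m² = 0.03464/(0.1779)² = 1.0945 bar
P = 264.15 − 1.0945 = 263.1 bar

P ≈ 263.1 bar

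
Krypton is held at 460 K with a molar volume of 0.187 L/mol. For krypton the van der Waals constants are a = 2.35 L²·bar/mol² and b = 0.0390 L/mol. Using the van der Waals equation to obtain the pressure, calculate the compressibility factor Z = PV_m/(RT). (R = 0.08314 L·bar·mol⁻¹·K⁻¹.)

P = RT/(V_m − b) − a/V_m² = (0.08314)(460)/(0.187 − 0.0390) − 2.35/(0.187)²
  = 38.244/0.14800 − 67.202 = 258.41 − 67.202 = 191.21 bar
Z = PV_m/(RT) = (191.21)(0.187)/((0.08314)(460)) = 35.756/38.244 = 0.9349

Z ≈ 0.9349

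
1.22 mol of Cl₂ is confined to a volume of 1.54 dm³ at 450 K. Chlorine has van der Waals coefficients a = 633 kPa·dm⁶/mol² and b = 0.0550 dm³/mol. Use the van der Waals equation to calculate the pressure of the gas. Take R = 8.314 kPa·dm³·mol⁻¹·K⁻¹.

P = nRT/(V − nb) − a n²/V²
nRT/(V − nb) = (1.22)(8.314)(450)/(1.54 − 1.22×0.0550) = 4564.4/1.4729 = 3098.9 kPa
a n²/V² = (633)(1.22)²/(1.54)² = 397.27 kPa
P = 3098.9 − 397.27 = 2702 kPa

P ≈ 2702 kPa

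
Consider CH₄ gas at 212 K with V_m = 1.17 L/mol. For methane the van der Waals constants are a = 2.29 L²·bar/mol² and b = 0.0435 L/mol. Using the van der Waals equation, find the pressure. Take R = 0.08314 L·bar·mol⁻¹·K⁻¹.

P = RT/(V_m − b) − a/V_m²
RT/(V_m − b) = (0.08314)(212)/(1.17 − 0.0435) = 17.626/1.1265 = 15.647 bar
a/V_m² = 2.29/(1.17)² = 1.6729 bar
P = 15.647 − 1.6729 = 13.97 bar

P ≈ 13.97 bar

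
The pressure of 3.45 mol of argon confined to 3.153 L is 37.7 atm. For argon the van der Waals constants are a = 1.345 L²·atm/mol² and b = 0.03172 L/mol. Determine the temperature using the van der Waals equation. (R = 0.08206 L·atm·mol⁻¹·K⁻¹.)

T = (P + a n²/V²)(V − nb)/(nR)
P + a n²/V² = 37.7 + (1.345)(3.45)²/(3.153)² = 39.310 atm
V − nb = 3.153 − (3.45)(0.03172) = 3.0436 L
T = (39.310)(3.0436)/((3.45)(0.08206)) = 422.6 K

T ≈ 422.6 K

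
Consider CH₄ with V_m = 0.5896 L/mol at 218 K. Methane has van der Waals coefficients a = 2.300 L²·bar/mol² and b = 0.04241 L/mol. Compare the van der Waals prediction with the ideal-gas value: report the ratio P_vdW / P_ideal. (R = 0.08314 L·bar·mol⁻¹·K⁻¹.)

P_vdW / P_ideal ≈ 0.8623

Ideal: P_ideal = RT/V_m = (0.08314)(218)/0.5896 = 30.7404 bar
vdW: P = RT/(V_m − b) − a/V_m² = 18.1245/0.547190 − 2.300/0.347628 = 33.1229 − 6.61627 = 26.5066 bar
Ratio = 26.5066/30.7404 = 0.8623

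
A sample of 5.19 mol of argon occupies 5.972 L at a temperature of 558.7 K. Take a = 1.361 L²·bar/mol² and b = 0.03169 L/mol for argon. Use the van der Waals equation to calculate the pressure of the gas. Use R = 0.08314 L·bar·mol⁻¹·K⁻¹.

P ≈ 40.48 bar

P = nRT/(V − nb) − a n²/V²
nRT/(V − nb) = (5.19)(0.08314)(558.7)/(5.972 − 5.19×0.03169) = 241.08/5.8075 = 41.512 bar
a n²/V² = (1.361)(5.19)²/(5.972)² = 1.0279 bar
P = 41.512 − 1.0279 = 40.48 bar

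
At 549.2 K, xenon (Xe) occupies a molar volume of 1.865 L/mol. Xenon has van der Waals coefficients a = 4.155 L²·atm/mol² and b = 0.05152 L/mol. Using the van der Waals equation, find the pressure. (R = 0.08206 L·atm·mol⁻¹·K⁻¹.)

P = RT/(V_m − b) − a/V_m²
RT/(V_m − b) = (0.08206)(549.2)/(1.865 − 0.05152) = 45.067/1.8135 = 24.851 atm
a/V_m² = 4.155/(1.865)² = 1.1946 atm
P = 24.851 − 1.1946 = 23.66 atm

P ≈ 23.66 atm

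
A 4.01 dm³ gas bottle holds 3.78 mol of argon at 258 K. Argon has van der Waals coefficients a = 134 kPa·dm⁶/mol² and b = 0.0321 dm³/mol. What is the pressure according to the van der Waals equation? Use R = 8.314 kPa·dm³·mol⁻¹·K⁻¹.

P ≈ 1966 kPa

P = nRT/(V − nb) − a n²/V²
nRT/(V − nb) = (3.78)(8.314)(258)/(4.01 − 3.78×0.0321) = 8108.1/3.8887 = 2085.0 kPa
a n²/V² = (134)(3.78)²/(4.01)² = 119.07 kPa
P = 2085.0 − 119.07 = 1966 kPa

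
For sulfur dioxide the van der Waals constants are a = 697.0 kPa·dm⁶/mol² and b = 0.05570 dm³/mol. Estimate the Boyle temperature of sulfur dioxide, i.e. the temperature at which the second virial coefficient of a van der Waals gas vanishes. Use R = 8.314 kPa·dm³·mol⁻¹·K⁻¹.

T_B ≈ 1505 K

For a van der Waals gas the second virial coefficient B₂ = b − a/(RT) vanishes at T_B = a/(Rb).
T_B = 697.0/(8.314×0.05570) = 697.0/0.46309 = 1505 K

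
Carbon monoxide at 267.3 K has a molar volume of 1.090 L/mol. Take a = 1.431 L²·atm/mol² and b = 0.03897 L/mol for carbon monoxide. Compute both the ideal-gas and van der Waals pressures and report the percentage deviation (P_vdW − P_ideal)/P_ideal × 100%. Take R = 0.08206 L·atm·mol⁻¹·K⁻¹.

Ideal: P_ideal = RT/V_m = (0.08206)(267.3)/1.090 = 20.1235 atm
vdW: P = RT/(V_m − b) − a/V_m² = 21.9346/1.05103 − 1.431/1.18810 = 20.8696 − 1.20444 = 19.6652 atm
% deviation = (19.6652 − 20.1235)/20.1235 × 100% = -2.28%

-2.28 %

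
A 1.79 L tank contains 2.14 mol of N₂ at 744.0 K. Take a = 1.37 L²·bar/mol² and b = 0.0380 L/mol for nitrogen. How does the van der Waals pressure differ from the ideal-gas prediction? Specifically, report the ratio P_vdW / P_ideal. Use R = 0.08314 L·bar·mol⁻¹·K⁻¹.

P_vdW / P_ideal ≈ 1.021

Ideal: P_ideal = nRT/V = (2.14)(0.08314)(744.0)/1.79 = 73.9509 bar
vdW: P = nRT/(V − nb) − a n²/V² = 132.372/1.70868 − 6.27405/3.20410 = 77.4703 − 1.95813 = 75.5122 bar
Ratio = 75.5122/73.9509 = 1.021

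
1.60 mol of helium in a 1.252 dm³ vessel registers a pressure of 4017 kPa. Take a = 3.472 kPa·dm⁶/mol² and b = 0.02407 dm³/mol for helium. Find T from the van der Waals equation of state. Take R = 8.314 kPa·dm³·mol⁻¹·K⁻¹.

T ≈ 367.0 K

T = (P + a n²/V²)(V − nb)/(nR)
P + a n²/V² = 4017 + (3.472)(1.60)²/(1.252)² = 4022.7 kPa
V − nb = 1.252 − (1.60)(0.02407) = 1.2135 dm³
T = (4022.7)(1.2135)/((1.60)(8.314)) = 367.0 K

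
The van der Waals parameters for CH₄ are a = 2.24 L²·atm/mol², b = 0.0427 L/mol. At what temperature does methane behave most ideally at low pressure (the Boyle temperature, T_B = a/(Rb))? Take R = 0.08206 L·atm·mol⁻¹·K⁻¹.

T_B ≈ 639.3 K

For a van der Waals gas the second virial coefficient B₂ = b − a/(RT) vanishes at T_B = a/(Rb).
T_B = 2.24/(0.08206×0.0427) = 2.24/0.0035040 = 639.3 K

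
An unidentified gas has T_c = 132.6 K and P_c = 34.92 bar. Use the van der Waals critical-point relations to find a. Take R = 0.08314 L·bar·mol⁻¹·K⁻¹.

a ≈ 1.468 L²·bar/mol²

From T_c = 8a/(27Rb) and P_c = a/(27b²): a = 27 R² T_c²/(64 P_c).
a = 27×(0.08314)²×(132.6)²/(64×34.92) = 3281.5/2234.9 = 1.468 L²·bar/mol²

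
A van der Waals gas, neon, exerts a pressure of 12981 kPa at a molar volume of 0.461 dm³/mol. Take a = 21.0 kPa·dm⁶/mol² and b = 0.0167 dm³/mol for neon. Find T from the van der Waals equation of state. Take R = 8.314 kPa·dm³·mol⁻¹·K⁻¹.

T ≈ 699.0 K

T = (P + a/V_m²)(V_m − b)/R
P + a/V_m² = 12981 + 21.0/(0.461)² = 13080 kPa
V_m − b = 0.461 − 0.0167 = 0.44430 dm³/mol
T = (13080)(0.44430)/8.314 = 699.0 K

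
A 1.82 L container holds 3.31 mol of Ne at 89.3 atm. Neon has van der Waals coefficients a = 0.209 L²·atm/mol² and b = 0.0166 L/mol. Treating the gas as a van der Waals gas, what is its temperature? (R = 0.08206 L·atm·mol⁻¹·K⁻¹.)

T ≈ 584.8 K

T = (P + a n²/V²)(V − nb)/(nR)
P + a n²/V² = 89.3 + (0.209)(3.31)²/(1.82)² = 89.991 atm
V − nb = 1.82 − (3.31)(0.0166) = 1.7651 L
T = (89.991)(1.7651)/((3.31)(0.08206)) = 584.8 K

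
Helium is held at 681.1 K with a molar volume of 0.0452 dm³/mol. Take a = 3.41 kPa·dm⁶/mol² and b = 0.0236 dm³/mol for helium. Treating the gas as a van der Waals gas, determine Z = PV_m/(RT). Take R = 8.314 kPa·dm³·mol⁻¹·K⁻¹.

Z ≈ 2.079

P = RT/(V_m − b) − a/V_m² = (8.314)(681.1)/(0.0452 − 0.0236) − 3.41/(0.0452)²
  = 5662.7/0.021600 − 1669.1 = 262162 − 1669.1 = 260493 kPa
Z = PV_m/(RT) = (260493)(0.0452)/((8.314)(681.1)) = 11774/5662.7 = 2.079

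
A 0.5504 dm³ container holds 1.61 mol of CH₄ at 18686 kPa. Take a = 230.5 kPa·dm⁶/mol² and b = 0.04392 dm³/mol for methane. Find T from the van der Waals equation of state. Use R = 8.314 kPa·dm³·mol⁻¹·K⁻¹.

T ≈ 740.3 K

T = (P + a n²/V²)(V − nb)/(nR)
P + a n²/V² = 18686 + (230.5)(1.61)²/(0.5504)² = 20658 kPa
V − nb = 0.5504 − (1.61)(0.04392) = 0.47969 dm³
T = (20658)(0.47969)/((1.61)(8.314)) = 740.3 K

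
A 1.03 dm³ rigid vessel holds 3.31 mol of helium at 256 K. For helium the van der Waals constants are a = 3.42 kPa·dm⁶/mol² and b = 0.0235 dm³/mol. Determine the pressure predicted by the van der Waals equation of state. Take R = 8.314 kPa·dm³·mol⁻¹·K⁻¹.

P = nRT/(V − nb) − a n²/V²
nRT/(V − nb) = (3.31)(8.314)(256)/(1.03 − 3.31×0.0235) = 7045.0/0.95222 = 7398.5 kPa
a n²/V² = (3.42)(3.31)²/(1.03)² = 35.319 kPa
P = 7398.5 − 35.319 = 7363 kPa

P ≈ 7363 kPa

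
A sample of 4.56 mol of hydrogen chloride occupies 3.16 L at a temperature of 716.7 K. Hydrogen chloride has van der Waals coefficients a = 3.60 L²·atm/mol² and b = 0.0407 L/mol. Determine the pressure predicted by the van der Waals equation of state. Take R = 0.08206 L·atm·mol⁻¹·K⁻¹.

P = nRT/(V − nb) − a n²/V²
nRT/(V − nb) = (4.56)(0.08206)(716.7)/(3.16 − 4.56×0.0407) = 268.18/2.9744 = 90.163 atm
a n²/V² = (3.60)(4.56)²/(3.16)² = 7.4965 atm
P = 90.163 − 7.4965 = 82.67 atm

P ≈ 82.67 atm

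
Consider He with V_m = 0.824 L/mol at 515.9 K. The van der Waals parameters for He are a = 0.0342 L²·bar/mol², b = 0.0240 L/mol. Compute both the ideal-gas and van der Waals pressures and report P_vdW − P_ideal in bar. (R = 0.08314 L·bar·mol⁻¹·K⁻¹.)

ΔP ≈ 1.511 bar

Ideal: P_ideal = RT/V_m = (0.08314)(515.9)/0.824 = 52.0533 bar
vdW: P = RT/(V_m − b) − a/V_m² = 42.8919/0.800000 − 0.0342/0.678976 = 53.6149 − 0.0503700 = 53.5645 bar
ΔP = 53.5645 − 52.0533 = 1.511 bar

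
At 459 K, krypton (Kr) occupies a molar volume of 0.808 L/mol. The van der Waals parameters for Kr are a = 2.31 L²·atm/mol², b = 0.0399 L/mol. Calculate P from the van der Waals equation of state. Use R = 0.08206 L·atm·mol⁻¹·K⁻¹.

P ≈ 45.50 atm

P = RT/(V_m − b) − a/V_m²
RT/(V_m − b) = (0.08206)(459)/(0.808 − 0.0399) = 37.666/0.76810 = 49.038 atm
a/V_m² = 2.31/(0.808)² = 3.5383 atm
P = 49.038 − 3.5383 = 45.50 atm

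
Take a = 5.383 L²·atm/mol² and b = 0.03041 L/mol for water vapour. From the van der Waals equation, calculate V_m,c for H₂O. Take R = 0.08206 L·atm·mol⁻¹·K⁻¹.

For a van der Waals gas, V_m,c = 3b.
V_m,c = 3×0.03041 = 0.09123 L/mol

V_m,c ≈ 0.09123 L/mol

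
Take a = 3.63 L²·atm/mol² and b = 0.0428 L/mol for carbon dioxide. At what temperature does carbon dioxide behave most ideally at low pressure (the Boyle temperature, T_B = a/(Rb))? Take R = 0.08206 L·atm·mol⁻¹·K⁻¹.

T_B ≈ 1034 K

For a van der Waals gas the second virial coefficient B₂ = b − a/(RT) vanishes at T_B = a/(Rb).
T_B = 3.63/(0.08206×0.0428) = 3.63/0.0035122 = 1034 K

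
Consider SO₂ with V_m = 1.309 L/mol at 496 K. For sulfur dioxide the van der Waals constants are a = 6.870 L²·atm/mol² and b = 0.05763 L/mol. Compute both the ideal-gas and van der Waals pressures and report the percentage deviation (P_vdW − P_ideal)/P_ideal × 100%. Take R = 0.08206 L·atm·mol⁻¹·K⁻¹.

-8.29 %

Ideal: P_ideal = RT/V_m = (0.08206)(496)/1.309 = 31.0938 atm
vdW: P = RT/(V_m − b) − a/V_m² = 40.7018/1.25137 − 6.870/1.71348 = 32.5258 − 4.00938 = 28.5164 atm
% deviation = (28.5164 − 31.0938)/31.0938 × 100% = -8.29%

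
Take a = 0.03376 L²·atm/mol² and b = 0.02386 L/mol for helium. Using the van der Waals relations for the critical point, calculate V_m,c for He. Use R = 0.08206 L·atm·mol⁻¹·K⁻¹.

For a van der Waals gas, V_m,c = 3b.
V_m,c = 3×0.02386 = 0.07158 L/mol

V_m,c ≈ 0.07158 L/mol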